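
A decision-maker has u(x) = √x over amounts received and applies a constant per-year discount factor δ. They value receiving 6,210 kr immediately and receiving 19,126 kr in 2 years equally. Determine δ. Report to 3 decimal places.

δ ≈ 0.755

The payoff in 2 years is discounted by δ^2, so u(6210) = δ^2·u(19126) and δ^2 = u(6210)/u(19126).
Since u(x) = √x, δ^2 = √(6210/19126) = 0.56981.
Hence δ = (0.56981)^(1/2) = 0.75486.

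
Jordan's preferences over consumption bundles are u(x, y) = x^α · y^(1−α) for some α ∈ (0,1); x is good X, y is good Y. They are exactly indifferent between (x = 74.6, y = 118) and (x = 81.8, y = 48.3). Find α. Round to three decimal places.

Indifference: 74.6^α · 118^(1−α) = 81.8^α · 48.3^(1−α).
Taking logs: α·ln 74.6 + (1−α)·ln 118 = α·ln 81.8 + (1−α)·ln 48.3, i.e. α·-0.092137 = (1−α)·-0.893253.
Thus α·(-0.985390) = -0.893253, so α = -0.893253/-0.985390 ≈ 0.906.

α ≈ 0.906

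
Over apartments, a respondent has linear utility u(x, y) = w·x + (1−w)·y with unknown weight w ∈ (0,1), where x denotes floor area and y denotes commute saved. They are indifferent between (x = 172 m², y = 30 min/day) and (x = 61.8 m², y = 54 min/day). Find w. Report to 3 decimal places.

Equating utilities: w·172 + (1−w)·30 = w·61.8 + (1−w)·54.
Collecting terms: w·110.2 = (1−w)·24.
Hence w = 24/(110.2+24) = 24/134.2 = 0.179.

w = 0.179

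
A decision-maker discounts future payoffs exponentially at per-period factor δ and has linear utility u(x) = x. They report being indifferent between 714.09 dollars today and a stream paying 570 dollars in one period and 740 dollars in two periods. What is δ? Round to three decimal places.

The stream is worth 570δ + 740δ² today, so 570δ + 740δ² = 714.09.
That is, 740δ² + 570δ − 714.09 = 0, a quadratic in δ.
δ = (−570 + √(570² + 4·740·714.09)) / (2·740) = (−570 + √2438606.40) / 1480 ≈ 0.670.

δ ≈ 0.670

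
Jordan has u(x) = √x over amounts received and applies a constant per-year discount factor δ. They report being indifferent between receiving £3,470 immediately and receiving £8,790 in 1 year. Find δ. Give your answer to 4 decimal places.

δ ≈ 0.6283

The payoff in 1 year is discounted by δ, so u(3470) = δ·u(8790) and δ = u(3470)/u(8790).
With u(x) = √x: δ = √3470/√8790 = √(3470/8790) = 0.62830.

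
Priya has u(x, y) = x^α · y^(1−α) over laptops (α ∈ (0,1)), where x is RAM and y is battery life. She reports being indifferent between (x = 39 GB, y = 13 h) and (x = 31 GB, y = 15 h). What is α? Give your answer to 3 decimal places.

The Cobb–Douglas utilities coincide, so 39^α·13^(1−α) = 31^α·15^(1−α).
Rearrange to (39/31)^α = (15/13)^(1−α) and take logs: α·0.229574 = (1−α)·0.143101.
Thus α·(0.372675) = 0.143101, so α = 0.143101/0.372675 ≈ 0.384.

α ≈ 0.384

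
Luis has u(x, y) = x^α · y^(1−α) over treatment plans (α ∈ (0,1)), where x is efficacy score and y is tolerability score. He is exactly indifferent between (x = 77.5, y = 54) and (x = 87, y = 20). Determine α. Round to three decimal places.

Set the two utilities equal: 77.5^α·54^(1−α) = 87^α·20^(1−α).
Rearrange to (77.5/87)^α = (20/54)^(1−α) and take logs: α·-0.115630 = (1−α)·-0.993252.
With A = -0.115630 and B = -0.993252: α·A = (1−α)·B, so α = B/(A+B) = -0.993252/-1.108882 ≈ 0.896.

α ≈ 0.896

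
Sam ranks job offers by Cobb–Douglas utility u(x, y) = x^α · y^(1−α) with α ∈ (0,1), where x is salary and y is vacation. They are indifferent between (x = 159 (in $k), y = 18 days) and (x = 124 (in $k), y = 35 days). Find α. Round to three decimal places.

α ≈ 0.728

The Cobb–Douglas utilities coincide, so 159^α·18^(1−α) = 124^α·35^(1−α).
Rearrange to (159/124)^α = (35/18)^(1−α) and take logs: α·0.248623 = (1−α)·0.664976.
With A = 0.248623 and B = 0.664976: α·A = (1−α)·B, so α = B/(A+B) = 0.664976/0.913599 ≈ 0.728.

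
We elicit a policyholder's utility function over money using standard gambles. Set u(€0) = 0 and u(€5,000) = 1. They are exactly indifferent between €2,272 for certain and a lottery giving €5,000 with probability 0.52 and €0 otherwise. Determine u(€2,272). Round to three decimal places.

The indifference gives u(€2,272) = 0.52·u(€5,000) + 0.48·u(€0) = 0.52·1 + 0.48·0 = 0.52.

0.520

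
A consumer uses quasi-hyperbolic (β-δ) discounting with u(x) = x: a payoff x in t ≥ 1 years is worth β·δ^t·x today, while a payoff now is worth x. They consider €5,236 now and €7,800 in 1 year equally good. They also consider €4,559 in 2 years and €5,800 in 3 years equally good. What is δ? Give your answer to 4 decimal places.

δ ≈ 0.7860

The second indifference involves only future payoffs, so β cancels: β·δ^2·4559 = β·δ^3·5800, giving δ = 4559/5800 = 0.78603.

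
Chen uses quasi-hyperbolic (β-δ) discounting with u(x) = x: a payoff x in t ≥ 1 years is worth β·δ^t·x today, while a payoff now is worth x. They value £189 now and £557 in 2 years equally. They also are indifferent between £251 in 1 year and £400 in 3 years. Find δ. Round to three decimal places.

δ ≈ 0.792

From the later pair, β·δ^1·251 = β·δ^3·400; dividing through, δ^2 = 251/400 = 0.62750, so δ = 0.79215.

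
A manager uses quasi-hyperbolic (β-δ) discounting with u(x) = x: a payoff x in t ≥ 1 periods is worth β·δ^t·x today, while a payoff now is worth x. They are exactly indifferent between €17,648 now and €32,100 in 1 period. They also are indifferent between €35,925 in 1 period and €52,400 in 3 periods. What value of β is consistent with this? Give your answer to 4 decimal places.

From the later pair, β·δ^1·35925 = β·δ^3·52400; dividing through, δ^2 = 35925/52400 = 0.68559, so δ = 0.82800.
Now use the now-vs-future pair: 17648 = β·δ·32100 gives β = 17648/(0.82800·32100) ≈ 0.6640.

β ≈ 0.6640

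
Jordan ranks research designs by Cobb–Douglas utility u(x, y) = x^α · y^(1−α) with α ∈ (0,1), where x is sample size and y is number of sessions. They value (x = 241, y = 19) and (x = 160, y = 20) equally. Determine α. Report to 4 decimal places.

Set the two utilities equal: 241^α·19^(1−α) = 160^α·20^(1−α).
Taking logs: α·ln 241 + (1−α)·ln 19 = α·ln 160 + (1−α)·ln 20, i.e. α·0.4096231 = (1−α)·0.0512933.
With A = 0.4096231 and B = 0.0512933: α·A = (1−α)·B, so α = B/(A+B) = 0.0512933/0.4609164 ≈ 0.1113.

α ≈ 0.1113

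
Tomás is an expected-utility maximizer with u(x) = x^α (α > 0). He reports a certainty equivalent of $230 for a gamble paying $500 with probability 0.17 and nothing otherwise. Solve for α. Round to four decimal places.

EU(lottery) = 0.17·500^α + 0.83·0 = 0.17·500^α.
Setting u(230) equal to that: 230^α = 0.17·500^α ⇒ (230/500)^α = 0.17.
α = ln(0.17) / ln(230/500) = -1.7719568/-0.7765288 ≈ 2.2819.

α ≈ 2.2819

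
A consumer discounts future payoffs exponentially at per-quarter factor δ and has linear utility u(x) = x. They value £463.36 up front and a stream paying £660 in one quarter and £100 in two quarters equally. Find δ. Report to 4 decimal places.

Present value of the stream is 660·δ + 100·δ². Indifference gives 660δ + 100δ² = 463.36.
Rearranged: 100δ² + 660δ − 463.36 = 0.
By the quadratic formula (taking the positive root), δ = (−660 + √620944.00) / 200 ≈ 0.6400.

δ ≈ 0.6400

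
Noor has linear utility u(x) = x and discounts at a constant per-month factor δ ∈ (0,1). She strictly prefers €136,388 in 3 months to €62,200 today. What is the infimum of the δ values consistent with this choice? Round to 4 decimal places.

δ > 0.7697

Under u(x) = x this choice says 62200 < δ^3·136388.
So δ^3 > 62200/136388 = 0.45605; taking the cube root of both positive sides preserves the inequality.
δ > 0.45605^(1/3) = 0.7697.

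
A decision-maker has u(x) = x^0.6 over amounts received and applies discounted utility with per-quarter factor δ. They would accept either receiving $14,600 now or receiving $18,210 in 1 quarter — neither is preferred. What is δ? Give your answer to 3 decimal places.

The payoff in 1 quarter is discounted by δ, so u(14600) = δ·u(18210) and δ = u(14600)/u(18210).
With u(x) = x^0.6: δ = 14600^0.6/18210^0.6 = (14600/18210)^0.6 = 0.87584.

δ ≈ 0.876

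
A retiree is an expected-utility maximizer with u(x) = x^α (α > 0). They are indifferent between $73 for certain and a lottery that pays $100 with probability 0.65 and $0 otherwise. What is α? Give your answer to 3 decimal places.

α ≈ 1.369

Since u(0) = 0, the lottery's EU is 0.65·100^α.
Setting u(73) equal to that: 73^α = 0.65·100^α ⇒ (73/100)^α = 0.65.
Taking logs: α·ln(73/100) = ln(0.65), so α = -0.430783 / -0.314711 ≈ 1.369.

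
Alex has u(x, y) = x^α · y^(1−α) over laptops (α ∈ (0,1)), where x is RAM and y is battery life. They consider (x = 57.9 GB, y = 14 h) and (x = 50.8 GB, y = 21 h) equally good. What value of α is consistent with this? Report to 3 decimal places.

Set the two utilities equal: 57.9^α·14^(1−α) = 50.8^α·21^(1−α).
Taking logs: α·ln 57.9 + (1−α)·ln 14 = α·ln 50.8 + (1−α)·ln 21, i.e. α·0.130821 = (1−α)·0.405465.
Thus α·(0.536286) = 0.405465, so α = 0.405465/0.536286 ≈ 0.756.

α ≈ 0.756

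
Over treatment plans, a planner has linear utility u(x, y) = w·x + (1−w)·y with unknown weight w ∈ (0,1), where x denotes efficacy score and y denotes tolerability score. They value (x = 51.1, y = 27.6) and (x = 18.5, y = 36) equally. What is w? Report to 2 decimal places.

w = 0.20

u(51.1,27.6) = u(18.5,36) means w·51.1 + (1−w)·27.6 = w·18.5 + (1−w)·36.
w·(51.1−18.5) = (1−w)·(36−27.6), i.e. w·32.6 = (1−w)·8.4.
The marginal rate of substitution is 8.4/32.6, so w = 8.4/(32.6+8.4) = 0.20.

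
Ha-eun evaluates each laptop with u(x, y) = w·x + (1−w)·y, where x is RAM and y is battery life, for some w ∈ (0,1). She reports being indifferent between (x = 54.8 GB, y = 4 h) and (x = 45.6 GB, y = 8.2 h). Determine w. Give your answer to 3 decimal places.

w = 0.313

u(54.8,4) = u(45.6,8.2) means w·54.8 + (1−w)·4 = w·45.6 + (1−w)·8.2.
w·(54.8−45.6) = (1−w)·(8.2−4), i.e. w·9.2 = (1−w)·4.2.
So w/(1−w) = 4.2/9.2 = 0.4565, giving w = 4.2/(9.2+4.2) = 0.313.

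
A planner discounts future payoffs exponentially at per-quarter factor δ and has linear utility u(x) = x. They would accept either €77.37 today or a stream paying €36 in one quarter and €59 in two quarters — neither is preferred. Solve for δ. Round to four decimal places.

Present value of the stream is 36·δ + 59·δ². Indifference gives 36δ + 59δ² = 77.37.
So 59δ² + 36δ − 77.37 = 0.
δ = (−36 + √(36² + 4·59·77.37)) / (2·59) = (−36 + √19555.32) / 118 ≈ 0.8800.

δ ≈ 0.8800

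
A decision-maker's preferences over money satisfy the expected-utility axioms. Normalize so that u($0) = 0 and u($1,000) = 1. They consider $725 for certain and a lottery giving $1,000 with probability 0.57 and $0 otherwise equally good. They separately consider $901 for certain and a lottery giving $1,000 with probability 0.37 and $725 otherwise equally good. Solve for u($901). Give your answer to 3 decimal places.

0.729

The first gamble pins u($725): it must equal 0.57·1 + 0.43·0 = 0.57.
Chaining: u($901) = 0.37·1.00 + 0.63·0.57 = 0.7291.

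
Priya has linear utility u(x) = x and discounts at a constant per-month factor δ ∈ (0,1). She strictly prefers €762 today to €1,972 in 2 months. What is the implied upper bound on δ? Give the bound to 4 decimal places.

The preference means 762 > δ^2·1972.
Hence δ^2 < 762/1972 = 0.38641, and x ↦ x^(1/2) is increasing on (0,∞).
δ < (762/1972)^(1/2) ≈ 0.6216.

δ < 0.6216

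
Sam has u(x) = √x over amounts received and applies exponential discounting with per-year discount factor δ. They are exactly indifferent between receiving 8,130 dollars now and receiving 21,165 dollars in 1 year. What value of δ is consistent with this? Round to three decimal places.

Indifference means u(8130) = δ · u(21165), so δ = u(8130)/u(21165).
With u(x) = √x: δ = √8130/√21165 = √(8130/21165) = 0.61978.

δ ≈ 0.620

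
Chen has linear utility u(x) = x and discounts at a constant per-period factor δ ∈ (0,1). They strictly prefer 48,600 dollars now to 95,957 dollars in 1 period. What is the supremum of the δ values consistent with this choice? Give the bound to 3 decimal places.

δ < 0.506

The preference means 48600 > δ·95957.
So δ < 48600/95957 = 0.50648.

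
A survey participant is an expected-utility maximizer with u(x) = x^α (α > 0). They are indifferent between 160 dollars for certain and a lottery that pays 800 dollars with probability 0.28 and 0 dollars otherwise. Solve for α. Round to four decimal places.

α ≈ 0.7909

The lottery's expected utility is 0.28·u(800) + 0.72·u(0) = 0.28·800^α (since u(0) = 0 for α > 0).
Equating: 160^α = 0.28·800^α, i.e. 0.2000^α = 0.28.
Taking logs: α·ln(160/800) = ln(0.28), so α = -1.2729657 / -1.6094379 ≈ 0.7909.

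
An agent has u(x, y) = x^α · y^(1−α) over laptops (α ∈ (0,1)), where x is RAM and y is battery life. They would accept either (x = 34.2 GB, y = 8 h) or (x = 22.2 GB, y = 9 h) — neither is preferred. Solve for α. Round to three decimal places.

Set the two utilities equal: 34.2^α·8^(1−α) = 22.2^α·9^(1−α).
Rearrange to (34.2/22.2)^α = (9/8)^(1−α) and take logs: α·0.432133 = (1−α)·0.117783.
So α/(1−α) = (0.117783)/(0.432133) = 0.272562, and α = 0.272562/1.272562 ≈ 0.214.

α ≈ 0.214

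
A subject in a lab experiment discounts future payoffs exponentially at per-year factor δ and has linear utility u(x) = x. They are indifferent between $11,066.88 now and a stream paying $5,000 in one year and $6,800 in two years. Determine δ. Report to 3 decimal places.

δ ≈ 0.960

The stream is worth 5000δ + 6800δ² today, so 5000δ + 6800δ² = 11066.88.
Rearranged: 6800δ² + 5000δ − 11066.88 = 0.
The positive root is δ = [−5000 + √(5000² + 4·6800·11066.88)] / (2·6800) = (−5000 + 18056.000)/13600 ≈ 0.960.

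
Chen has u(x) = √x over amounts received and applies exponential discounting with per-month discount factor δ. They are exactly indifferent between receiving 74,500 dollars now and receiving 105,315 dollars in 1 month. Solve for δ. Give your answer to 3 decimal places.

δ ≈ 0.841

Indifference means u(74500) = δ · u(105315), so δ = u(74500)/u(105315).
With u(x) = √x: δ = √74500/√105315 = √(74500/105315) = 0.84107.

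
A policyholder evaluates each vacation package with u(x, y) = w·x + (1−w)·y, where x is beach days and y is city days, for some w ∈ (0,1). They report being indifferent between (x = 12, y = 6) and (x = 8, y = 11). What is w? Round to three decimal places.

w = 0.556

Equating utilities: w·12 + (1−w)·6 = w·8 + (1−w)·11.
Collecting terms: w·4 = (1−w)·5.
The marginal rate of substitution is 5/4, so w = 5/(4+5) = 0.556.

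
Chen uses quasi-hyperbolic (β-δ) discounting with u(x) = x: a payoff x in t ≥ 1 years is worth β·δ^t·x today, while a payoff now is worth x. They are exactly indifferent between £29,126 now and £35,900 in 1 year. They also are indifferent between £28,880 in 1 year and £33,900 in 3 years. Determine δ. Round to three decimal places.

From the later pair, β·δ^1·28880 = β·δ^3·33900; dividing through, δ^2 = 28880/33900 = 0.85192, so δ = 0.92299.

δ ≈ 0.923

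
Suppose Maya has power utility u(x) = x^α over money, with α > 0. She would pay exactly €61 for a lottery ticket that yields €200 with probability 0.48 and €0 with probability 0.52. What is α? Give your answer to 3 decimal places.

α ≈ 0.618

EU(lottery) = 0.48·200^α + 0.52·0 = 0.48·200^α.
Setting u(61) equal to that: 61^α = 0.48·200^α ⇒ (61/200)^α = 0.48.
Taking logs: α·ln(61/200) = ln(0.48), so α = -0.733969 / -1.187444 ≈ 0.618.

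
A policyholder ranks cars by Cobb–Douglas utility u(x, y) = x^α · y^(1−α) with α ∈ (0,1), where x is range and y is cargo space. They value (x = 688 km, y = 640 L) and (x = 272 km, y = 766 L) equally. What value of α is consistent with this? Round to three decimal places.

α ≈ 0.162

Indifference: 688^α · 640^(1−α) = 272^α · 766^(1−α).
Taking logs: α·ln 688 + (1−α)·ln 640 = α·ln 272 + (1−α)·ln 766, i.e. α·0.927987 = (1−α)·0.179714.
Thus α·(1.107701) = 0.179714, so α = 0.179714/1.107701 ≈ 0.162.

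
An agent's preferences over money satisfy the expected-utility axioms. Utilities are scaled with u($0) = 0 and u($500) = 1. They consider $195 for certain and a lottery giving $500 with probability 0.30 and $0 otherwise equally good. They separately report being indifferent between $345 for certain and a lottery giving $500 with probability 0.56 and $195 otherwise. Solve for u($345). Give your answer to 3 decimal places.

0.692

First, u($195) = 0.30·u($500) + 0.70·u($0) = 0.30.
Chaining: u($345) = 0.56·1.00 + 0.44·0.30 = 0.6920.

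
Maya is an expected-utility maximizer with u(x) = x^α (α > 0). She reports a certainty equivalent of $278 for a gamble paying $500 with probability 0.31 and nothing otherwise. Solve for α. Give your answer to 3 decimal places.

The lottery's expected utility is 0.31·u(500) + 0.69·u(0) = 0.31·500^α (since u(0) = 0 for α > 0).
Equating: 278^α = 0.31·500^α, i.e. 0.5560^α = 0.31.
α = ln(0.31) / ln(278/500) = -1.171183/-0.586987 ≈ 1.995.

α ≈ 1.995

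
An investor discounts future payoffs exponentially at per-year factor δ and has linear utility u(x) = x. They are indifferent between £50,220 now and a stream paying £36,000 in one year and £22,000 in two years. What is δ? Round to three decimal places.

Equating present values: 50220 = 36000δ + 22000δ².
Rearranged: 22000δ² + 36000δ − 50220 = 0.
δ = (−36000 + √(36000² + 4·22000·50220)) / (2·22000) = (−36000 + √5715360000.00) / 44000 ≈ 0.900.

δ ≈ 0.900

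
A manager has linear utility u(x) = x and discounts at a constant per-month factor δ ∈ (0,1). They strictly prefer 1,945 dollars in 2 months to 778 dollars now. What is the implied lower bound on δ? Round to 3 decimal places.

Under u(x) = x this choice says 778 < δ^2·1945.
So δ^2 > 778/1945 = 0.40000; taking the square root of both positive sides preserves the inequality.
δ > (778/1945)^(1/2) ≈ 0.632.

δ > 0.632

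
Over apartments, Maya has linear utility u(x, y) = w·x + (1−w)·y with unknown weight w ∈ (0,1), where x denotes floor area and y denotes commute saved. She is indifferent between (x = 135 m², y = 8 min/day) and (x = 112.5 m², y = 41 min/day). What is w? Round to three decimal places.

u(135,8) = u(112.5,41) means w·135 + (1−w)·8 = w·112.5 + (1−w)·41.
Rearranging, 22.5·w − 33·(1−w) = 0.
So w/(1−w) = 33/22.5 = 1.4667, giving w = 33/(22.5+33) = 0.595.

w = 0.595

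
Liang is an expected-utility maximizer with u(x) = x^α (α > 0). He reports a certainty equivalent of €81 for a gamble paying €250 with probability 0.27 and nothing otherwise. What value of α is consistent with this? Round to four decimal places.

α ≈ 1.1618

EU(lottery) = 0.27·250^α + 0.73·0 = 0.27·250^α.
Indifference: 81^α = 0.27·250^α, so (81/250)^α = 0.27.
Take logs: α = ln 0.27 / ln(81/250) ≈ 1.161774.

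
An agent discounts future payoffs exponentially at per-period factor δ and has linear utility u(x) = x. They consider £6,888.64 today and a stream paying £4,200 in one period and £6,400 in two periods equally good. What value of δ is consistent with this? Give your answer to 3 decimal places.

Present value of the stream is 4200·δ + 6400·δ². Indifference gives 4200δ + 6400δ² = 6888.64.
That is, 6400δ² + 4200δ − 6888.64 = 0, a quadratic in δ.
The positive root is δ = [−4200 + √(4200² + 4·6400·6888.64)] / (2·6400) = (−4200 + 13928.000)/12800 ≈ 0.760.

δ ≈ 0.760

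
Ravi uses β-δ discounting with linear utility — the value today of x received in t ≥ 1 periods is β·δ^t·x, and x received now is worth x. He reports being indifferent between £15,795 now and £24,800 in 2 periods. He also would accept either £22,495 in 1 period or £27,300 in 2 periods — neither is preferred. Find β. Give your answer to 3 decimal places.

β ≈ 0.938

Both payoffs in the second observation are in the future, so β drops out: δ^1·22495 = δ^2·27300 ⇒ δ = 22495/27300 = 0.82399.
The first indifference: 15795 = β·δ^2·24800, so β = 15795/(δ^2·24800) = 15795/(0.67896·24800) ≈ 0.938.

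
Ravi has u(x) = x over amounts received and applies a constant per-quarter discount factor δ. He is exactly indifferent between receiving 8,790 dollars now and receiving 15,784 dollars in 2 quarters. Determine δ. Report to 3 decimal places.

δ ≈ 0.746

Indifference means u(8790) = δ^2 · u(15784), so δ^2 = u(8790)/u(15784).
With u(x) = x: δ^2 = 8790/15784 = 0.55689.
So δ = 0.55689^(1/2) ≈ 0.746.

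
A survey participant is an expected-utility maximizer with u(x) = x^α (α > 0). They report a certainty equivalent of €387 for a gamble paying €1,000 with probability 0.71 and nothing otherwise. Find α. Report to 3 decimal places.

EU(lottery) = 0.71·1000^α + 0.29·0 = 0.71·1000^α.
Setting u(387) equal to that: 387^α = 0.71·1000^α ⇒ (387/1000)^α = 0.71.
Take logs: α = ln 0.71 / ln(387/1000) ≈ 0.36077.

α ≈ 0.361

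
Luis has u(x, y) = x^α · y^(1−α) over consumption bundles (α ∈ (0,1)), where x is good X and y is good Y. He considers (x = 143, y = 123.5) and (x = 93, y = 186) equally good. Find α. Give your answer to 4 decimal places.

α ≈ 0.4877

The Cobb–Douglas utilities coincide, so 143^α·123.5^(1−α) = 93^α·186^(1−α).
(143/93)^α = (186/123.5)^(1−α); take logs: α·ln(143/93) = (1−α)·ln(186/123.5), i.e. α·0.4302451 = (1−α)·0.4095055.
So α/(1−α) = (0.4095055)/(0.4302451) = 0.9517958, and α = 0.9517958/1.9517958 ≈ 0.4877.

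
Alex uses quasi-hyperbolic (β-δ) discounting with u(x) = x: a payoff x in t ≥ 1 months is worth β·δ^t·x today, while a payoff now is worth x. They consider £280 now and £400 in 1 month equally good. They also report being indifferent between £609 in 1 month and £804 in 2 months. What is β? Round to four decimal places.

β ≈ 0.9241

The second indifference involves only future payoffs, so β cancels: β·δ^1·609 = β·δ^2·804, giving δ = 609/804 = 0.75746.
The first indifference: 280 = β·δ·400, so β = 280/(δ·400) = 280/(0.75746·400) ≈ 0.9241.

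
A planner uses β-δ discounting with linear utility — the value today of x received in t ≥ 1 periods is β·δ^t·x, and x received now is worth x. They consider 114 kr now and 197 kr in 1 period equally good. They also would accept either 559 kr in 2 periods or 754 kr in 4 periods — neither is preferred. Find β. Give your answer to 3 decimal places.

The second indifference involves only future payoffs, so β cancels: β·δ^2·559 = β·δ^4·754, giving δ^2 = 559/754 = 0.74138, so δ = 0.86103.
The first indifference: 114 = β·δ·197, so β = 114/(δ·197) = 114/(0.86103·197) ≈ 0.672.

β ≈ 0.672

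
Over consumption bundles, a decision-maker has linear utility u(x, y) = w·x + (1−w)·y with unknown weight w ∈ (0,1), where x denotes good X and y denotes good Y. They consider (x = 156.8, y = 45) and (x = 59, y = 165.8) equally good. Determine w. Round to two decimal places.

w = 0.55

Indifference: w·156.8 + (1−w)·45 = w·59 + (1−w)·165.8.
Collecting terms: w·97.8 = (1−w)·120.8.
So w/(1−w) = 120.8/97.8 = 1.2352, giving w = 120.8/(97.8+120.8) = 0.55.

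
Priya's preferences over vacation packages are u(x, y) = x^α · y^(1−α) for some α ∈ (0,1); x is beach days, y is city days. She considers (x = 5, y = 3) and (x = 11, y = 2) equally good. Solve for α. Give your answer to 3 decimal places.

Set the two utilities equal: 5^α·3^(1−α) = 11^α·2^(1−α).
(5/11)^α = (2/3)^(1−α); take logs: α·ln(5/11) = (1−α)·ln(2/3), i.e. α·-0.788457 = (1−α)·-0.405465.
Thus α·(-1.193922) = -0.405465, so α = -0.405465/-1.193922 ≈ 0.340.

α ≈ 0.340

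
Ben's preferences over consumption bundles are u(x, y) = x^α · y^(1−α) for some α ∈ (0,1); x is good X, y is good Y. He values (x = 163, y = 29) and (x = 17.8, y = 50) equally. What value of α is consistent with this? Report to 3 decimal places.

α ≈ 0.197

The Cobb–Douglas utilities coincide, so 163^α·29^(1−α) = 17.8^α·50^(1−α).
Rearrange to (163/17.8)^α = (50/29)^(1−α) and take logs: α·2.214552 = (1−α)·0.544727.
With A = 2.214552 and B = 0.544727: α·A = (1−α)·B, so α = B/(A+B) = 0.544727/2.759279 ≈ 0.197.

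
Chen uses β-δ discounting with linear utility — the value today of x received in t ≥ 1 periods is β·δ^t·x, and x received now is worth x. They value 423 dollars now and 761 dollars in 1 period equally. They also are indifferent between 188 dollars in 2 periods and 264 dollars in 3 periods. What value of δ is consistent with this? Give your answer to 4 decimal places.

δ ≈ 0.7121

Both payoffs in the second observation are in the future, so β drops out: δ^2·188 = δ^3·264 ⇒ δ = 188/264 = 0.71212.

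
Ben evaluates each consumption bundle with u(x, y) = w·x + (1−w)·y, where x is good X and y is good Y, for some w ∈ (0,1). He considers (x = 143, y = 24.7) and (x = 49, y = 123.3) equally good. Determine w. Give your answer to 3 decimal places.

u(143,24.7) = u(49,123.3) means w·143 + (1−w)·24.7 = w·49 + (1−w)·123.3.
Collecting terms: w·94 = (1−w)·98.6.
So w/(1−w) = 98.6/94 = 1.0489, giving w = 98.6/(94+98.6) = 0.512.

w = 0.512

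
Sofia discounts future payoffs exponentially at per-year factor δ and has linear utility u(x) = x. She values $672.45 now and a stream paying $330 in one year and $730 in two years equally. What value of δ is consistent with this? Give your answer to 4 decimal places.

δ ≈ 0.7600

Equating present values: 672.45 = 330δ + 730δ².
Rearranged: 730δ² + 330δ − 672.45 = 0.
The positive root is δ = [−330 + √(330² + 4·730·672.45)] / (2·730) = (−330 + 1439.602)/1460 ≈ 0.7600.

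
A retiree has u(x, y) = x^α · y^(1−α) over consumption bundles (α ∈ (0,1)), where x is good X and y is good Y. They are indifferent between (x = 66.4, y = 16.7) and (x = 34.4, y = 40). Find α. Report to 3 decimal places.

α ≈ 0.570

The Cobb–Douglas utilities coincide, so 66.4^α·16.7^(1−α) = 34.4^α·40^(1−α).
(66.4/34.4)^α = (40/16.7)^(1−α); take logs: α·ln(66.4/34.4) = (1−α)·ln(40/16.7), i.e. α·0.657640 = (1−α)·0.873471.
Thus α·(1.531111) = 0.873471, so α = 0.873471/1.531111 ≈ 0.570.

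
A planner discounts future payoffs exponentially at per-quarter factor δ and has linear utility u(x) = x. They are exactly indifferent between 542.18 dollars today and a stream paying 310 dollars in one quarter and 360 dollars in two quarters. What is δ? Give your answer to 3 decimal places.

Present value of the stream is 310·δ + 360·δ². Indifference gives 310δ + 360δ² = 542.18.
Rearranged: 360δ² + 310δ − 542.18 = 0.
By the quadratic formula (taking the positive root), δ = (−310 + √876839.20) / 720 ≈ 0.870.

δ ≈ 0.870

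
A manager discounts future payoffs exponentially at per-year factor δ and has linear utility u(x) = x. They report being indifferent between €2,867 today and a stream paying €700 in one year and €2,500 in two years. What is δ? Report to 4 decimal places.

δ ≈ 0.9400

The stream is worth 700δ + 2500δ² today, so 700δ + 2500δ² = 2867.
So 2500δ² + 700δ − 2867 = 0.
The positive root is δ = [−700 + √(700² + 4·2500·2867)] / (2·2500) = (−700 + 5400.000)/5000 ≈ 0.9400.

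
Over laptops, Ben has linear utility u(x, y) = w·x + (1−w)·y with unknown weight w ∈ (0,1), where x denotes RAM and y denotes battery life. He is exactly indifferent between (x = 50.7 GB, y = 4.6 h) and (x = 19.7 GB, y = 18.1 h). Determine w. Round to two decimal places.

u(50.7,4.6) = u(19.7,18.1) means w·50.7 + (1−w)·4.6 = w·19.7 + (1−w)·18.1.
Rearranging, 31·w − 13.5·(1−w) = 0.
So w/(1−w) = 13.5/31 = 0.4355, giving w = 13.5/(31+13.5) = 0.30.

w = 0.30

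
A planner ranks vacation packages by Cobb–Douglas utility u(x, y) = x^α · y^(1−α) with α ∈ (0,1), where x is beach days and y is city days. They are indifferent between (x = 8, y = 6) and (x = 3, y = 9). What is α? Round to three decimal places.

The Cobb–Douglas utilities coincide, so 8^α·6^(1−α) = 3^α·9^(1−α).
Taking logs: α·ln 8 + (1−α)·ln 6 = α·ln 3 + (1−α)·ln 9, i.e. α·0.980829 = (1−α)·0.405465.
So α/(1−α) = (0.405465)/(0.980829) = 0.413390, and α = 0.413390/1.413390 ≈ 0.292.

α ≈ 0.292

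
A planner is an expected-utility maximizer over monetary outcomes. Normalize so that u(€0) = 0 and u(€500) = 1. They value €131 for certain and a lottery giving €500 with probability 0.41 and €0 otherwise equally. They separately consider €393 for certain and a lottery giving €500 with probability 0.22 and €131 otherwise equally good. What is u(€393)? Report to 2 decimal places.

0.54

The first gamble pins u(€131): it must equal 0.41·1 + 0.59·0 = 0.41.
Chaining: u(€393) = 0.22·1.00 + 0.78·0.41 = 0.5398.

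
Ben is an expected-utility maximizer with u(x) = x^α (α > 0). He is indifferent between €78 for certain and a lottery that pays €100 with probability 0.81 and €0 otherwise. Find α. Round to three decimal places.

α ≈ 0.848

The lottery's expected utility is 0.81·u(100) + 0.19·u(0) = 0.81·100^α (since u(0) = 0 for α > 0).
Setting u(78) equal to that: 78^α = 0.81·100^α ⇒ (78/100)^α = 0.81.
Taking logs: α·ln(78/100) = ln(0.81), so α = -0.210721 / -0.248461 ≈ 0.848.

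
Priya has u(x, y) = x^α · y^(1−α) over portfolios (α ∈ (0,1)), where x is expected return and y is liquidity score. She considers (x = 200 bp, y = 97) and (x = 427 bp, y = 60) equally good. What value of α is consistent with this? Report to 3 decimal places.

α ≈ 0.388

Set the two utilities equal: 200^α·97^(1−α) = 427^α·60^(1−α).
Rearrange to (200/427)^α = (60/97)^(1−α) and take logs: α·-0.758467 = (1−α)·-0.480366.
So α/(1−α) = (-0.480366)/(-0.758467) = 0.633338, and α = 0.633338/1.633338 ≈ 0.388.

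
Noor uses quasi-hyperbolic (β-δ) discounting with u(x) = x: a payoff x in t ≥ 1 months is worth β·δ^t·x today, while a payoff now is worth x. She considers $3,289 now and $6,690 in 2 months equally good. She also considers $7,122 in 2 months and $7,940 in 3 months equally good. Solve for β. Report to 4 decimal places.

β ≈ 0.6110

Both payoffs in the second observation are in the future, so β drops out: δ^2·7122 = δ^3·7940 ⇒ δ = 7122/7940 = 0.89698.
Now use the now-vs-future pair: 3289 = β·δ^2·6690 gives β = 3289/(0.80457·6690) ≈ 0.6110.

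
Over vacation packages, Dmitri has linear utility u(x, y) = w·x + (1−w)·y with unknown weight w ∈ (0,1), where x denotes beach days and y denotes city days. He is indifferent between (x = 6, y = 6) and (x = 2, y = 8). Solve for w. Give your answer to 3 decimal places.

w = 0.333

Equating utilities: w·6 + (1−w)·6 = w·2 + (1−w)·8.
Rearranging, 4·w − 2·(1−w) = 0.
Hence w = 2/(4+2) = 2/6 = 0.333.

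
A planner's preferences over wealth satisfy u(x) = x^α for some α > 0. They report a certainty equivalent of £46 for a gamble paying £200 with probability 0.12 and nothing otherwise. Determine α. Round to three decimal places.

α ≈ 1.443

The lottery's expected utility is 0.12·u(200) + 0.88·u(0) = 0.12·200^α (since u(0) = 0 for α > 0).
Equating: 46^α = 0.12·200^α, i.e. 0.2300^α = 0.12.
Take logs: α = ln 0.12 / ln(46/200) ≈ 1.44267.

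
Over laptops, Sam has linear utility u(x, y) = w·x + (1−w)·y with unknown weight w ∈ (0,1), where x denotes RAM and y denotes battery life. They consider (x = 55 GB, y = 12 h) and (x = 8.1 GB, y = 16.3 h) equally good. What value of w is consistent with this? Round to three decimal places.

Equating utilities: w·55 + (1−w)·12 = w·8.1 + (1−w)·16.3.
w·(55−8.1) = (1−w)·(16.3−12), i.e. w·46.9 = (1−w)·4.3.
So w/(1−w) = 4.3/46.9 = 0.0917, giving w = 4.3/(46.9+4.3) = 0.084.

w = 0.084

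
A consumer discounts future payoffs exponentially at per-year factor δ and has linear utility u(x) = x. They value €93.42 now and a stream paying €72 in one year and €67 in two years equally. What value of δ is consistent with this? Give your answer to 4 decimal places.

δ ≈ 0.7600

Present value of the stream is 72·δ + 67·δ². Indifference gives 72δ + 67δ² = 93.42.
So 67δ² + 72δ − 93.42 = 0.
The positive root is δ = [−72 + √(72² + 4·67·93.42)] / (2·67) = (−72 + 173.841)/134 ≈ 0.7600.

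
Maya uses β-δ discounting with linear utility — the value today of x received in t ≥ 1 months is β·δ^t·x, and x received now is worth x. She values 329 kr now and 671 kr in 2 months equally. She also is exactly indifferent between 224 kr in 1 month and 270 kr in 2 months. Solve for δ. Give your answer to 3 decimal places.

From the later pair, β·δ^1·224 = β·δ^2·270; dividing through, δ = 224/270 = 0.82963.

δ ≈ 0.830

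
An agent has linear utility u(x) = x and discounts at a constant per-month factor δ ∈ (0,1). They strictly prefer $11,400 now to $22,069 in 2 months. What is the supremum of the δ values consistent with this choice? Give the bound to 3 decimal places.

Comparing present values: 11400 > δ^2·22069.
Dividing by 22069: δ^2 < 0.51656. Both sides are positive, so the square root keeps the direction.
δ < 0.51656^(1/2) = 0.719.

δ < 0.719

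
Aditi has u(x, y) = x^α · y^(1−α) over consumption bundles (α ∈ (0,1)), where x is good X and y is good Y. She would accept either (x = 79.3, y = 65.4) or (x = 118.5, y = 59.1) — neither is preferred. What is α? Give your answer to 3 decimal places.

The Cobb–Douglas utilities coincide, so 79.3^α·65.4^(1−α) = 118.5^α·59.1^(1−α).
Taking logs: α·ln 79.3 + (1−α)·ln 65.4 = α·ln 118.5 + (1−α)·ln 59.1, i.e. α·-0.401675 = (1−α)·-0.101291.
Thus α·(-0.502966) = -0.101291, so α = -0.101291/-0.502966 ≈ 0.201.

α ≈ 0.201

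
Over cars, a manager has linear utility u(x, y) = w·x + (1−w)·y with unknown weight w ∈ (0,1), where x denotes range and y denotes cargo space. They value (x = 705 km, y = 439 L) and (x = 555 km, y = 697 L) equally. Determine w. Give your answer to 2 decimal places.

u(705,439) = u(555,697) means w·705 + (1−w)·439 = w·555 + (1−w)·697.
w·(705−555) = (1−w)·(697−439), i.e. w·150 = (1−w)·258.
Hence w = 258/(150+258) = 258/408 = 0.63.

w = 0.63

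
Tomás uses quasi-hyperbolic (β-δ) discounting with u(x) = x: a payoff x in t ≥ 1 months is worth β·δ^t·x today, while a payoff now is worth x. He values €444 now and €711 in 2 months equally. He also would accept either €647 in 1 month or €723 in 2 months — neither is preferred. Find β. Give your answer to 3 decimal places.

β ≈ 0.780

From the later pair, β·δ^1·647 = β·δ^2·723; dividing through, δ = 647/723 = 0.89488.
Now use the now-vs-future pair: 444 = β·δ^2·711 gives β = 444/(0.80081·711) ≈ 0.780.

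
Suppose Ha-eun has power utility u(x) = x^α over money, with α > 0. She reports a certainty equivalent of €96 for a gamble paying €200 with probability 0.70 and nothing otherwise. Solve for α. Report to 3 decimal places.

α ≈ 0.486

The lottery's expected utility is 0.70·u(200) + 0.30·u(0) = 0.70·200^α (since u(0) = 0 for α > 0).
Setting u(96) equal to that: 96^α = 0.70·200^α ⇒ (96/200)^α = 0.70.
Taking logs: α·ln(96/200) = ln(0.70), so α = -0.356675 / -0.733969 ≈ 0.486.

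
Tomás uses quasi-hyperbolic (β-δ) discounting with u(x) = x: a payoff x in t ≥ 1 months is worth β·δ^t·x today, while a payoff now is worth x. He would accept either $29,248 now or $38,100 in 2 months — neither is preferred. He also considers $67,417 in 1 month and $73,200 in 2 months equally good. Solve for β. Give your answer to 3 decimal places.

β ≈ 0.905

The second indifference involves only future payoffs, so β cancels: β·δ^1·67417 = β·δ^2·73200, giving δ = 67417/73200 = 0.92100.
Substituting δ into 29248 = β·δ^2·38100: β = 29248/(32317.790) ≈ 0.905.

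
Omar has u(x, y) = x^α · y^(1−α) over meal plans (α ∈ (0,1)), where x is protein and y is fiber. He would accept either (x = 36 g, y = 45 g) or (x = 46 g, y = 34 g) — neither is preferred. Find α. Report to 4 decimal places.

α ≈ 0.5335

Set the two utilities equal: 36^α·45^(1−α) = 46^α·34^(1−α).
Taking logs: α·ln 36 + (1−α)·ln 45 = α·ln 46 + (1−α)·ln 34, i.e. α·-0.2451225 = (1−α)·-0.2803020.
With A = -0.2451225 and B = -0.2803020: α·A = (1−α)·B, so α = B/(A+B) = -0.2803020/-0.5254245 ≈ 0.5335.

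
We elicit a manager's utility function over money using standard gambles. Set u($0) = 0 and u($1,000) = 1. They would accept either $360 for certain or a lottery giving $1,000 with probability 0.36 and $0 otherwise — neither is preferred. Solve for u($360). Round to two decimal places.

0.36

The indifference gives u($360) = 0.36·u($1,000) + 0.64·u($0) = 0.36·1 + 0.64·0 = 0.36.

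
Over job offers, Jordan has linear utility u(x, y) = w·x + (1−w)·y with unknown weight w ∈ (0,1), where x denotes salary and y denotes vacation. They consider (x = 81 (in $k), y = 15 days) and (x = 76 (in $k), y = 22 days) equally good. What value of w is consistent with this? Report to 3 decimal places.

Equating utilities: w·81 + (1−w)·15 = w·76 + (1−w)·22.
w·(81−76) = (1−w)·(22−15), i.e. w·5 = (1−w)·7.
Hence w = 7/(5+7) = 7/12 = 0.583.

w = 0.583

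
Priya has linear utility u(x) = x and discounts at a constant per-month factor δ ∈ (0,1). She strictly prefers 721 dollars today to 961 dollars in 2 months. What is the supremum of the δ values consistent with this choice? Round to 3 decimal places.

δ < 0.866

Comparing present values: 721 > δ^2·961.
Hence δ^2 < 721/961 = 0.75026, and x ↦ x^(1/2) is increasing on (0,∞).
δ < 0.75026^(1/2) = 0.866.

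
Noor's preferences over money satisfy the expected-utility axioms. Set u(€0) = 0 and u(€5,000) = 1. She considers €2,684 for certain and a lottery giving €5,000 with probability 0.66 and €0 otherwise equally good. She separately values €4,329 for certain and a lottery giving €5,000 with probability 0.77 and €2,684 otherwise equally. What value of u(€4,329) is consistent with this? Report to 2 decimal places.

The first gamble pins u(€2,684): it must equal 0.66·1 + 0.34·0 = 0.66.
Chaining: u(€4,329) = 0.77·1.00 + 0.23·0.66 = 0.9218.

0.92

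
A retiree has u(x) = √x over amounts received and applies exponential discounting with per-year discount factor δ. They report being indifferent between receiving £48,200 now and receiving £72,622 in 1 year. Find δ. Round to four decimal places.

The payoff in 1 year is discounted by δ, so u(48200) = δ·u(72622) and δ = u(48200)/u(72622).
With u(x) = √x: δ = √48200/√72622 = √(48200/72622) = 0.81468.

δ ≈ 0.8147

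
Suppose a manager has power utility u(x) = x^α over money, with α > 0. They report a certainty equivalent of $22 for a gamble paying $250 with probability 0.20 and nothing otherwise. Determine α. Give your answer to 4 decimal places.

α ≈ 0.6622

Since u(0) = 0, the lottery's EU is 0.20·250^α.
Indifference: 22^α = 0.20·250^α, so (22/250)^α = 0.20.
α = ln(0.20) / ln(22/250) = -1.6094379/-2.4304185 ≈ 0.6622.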